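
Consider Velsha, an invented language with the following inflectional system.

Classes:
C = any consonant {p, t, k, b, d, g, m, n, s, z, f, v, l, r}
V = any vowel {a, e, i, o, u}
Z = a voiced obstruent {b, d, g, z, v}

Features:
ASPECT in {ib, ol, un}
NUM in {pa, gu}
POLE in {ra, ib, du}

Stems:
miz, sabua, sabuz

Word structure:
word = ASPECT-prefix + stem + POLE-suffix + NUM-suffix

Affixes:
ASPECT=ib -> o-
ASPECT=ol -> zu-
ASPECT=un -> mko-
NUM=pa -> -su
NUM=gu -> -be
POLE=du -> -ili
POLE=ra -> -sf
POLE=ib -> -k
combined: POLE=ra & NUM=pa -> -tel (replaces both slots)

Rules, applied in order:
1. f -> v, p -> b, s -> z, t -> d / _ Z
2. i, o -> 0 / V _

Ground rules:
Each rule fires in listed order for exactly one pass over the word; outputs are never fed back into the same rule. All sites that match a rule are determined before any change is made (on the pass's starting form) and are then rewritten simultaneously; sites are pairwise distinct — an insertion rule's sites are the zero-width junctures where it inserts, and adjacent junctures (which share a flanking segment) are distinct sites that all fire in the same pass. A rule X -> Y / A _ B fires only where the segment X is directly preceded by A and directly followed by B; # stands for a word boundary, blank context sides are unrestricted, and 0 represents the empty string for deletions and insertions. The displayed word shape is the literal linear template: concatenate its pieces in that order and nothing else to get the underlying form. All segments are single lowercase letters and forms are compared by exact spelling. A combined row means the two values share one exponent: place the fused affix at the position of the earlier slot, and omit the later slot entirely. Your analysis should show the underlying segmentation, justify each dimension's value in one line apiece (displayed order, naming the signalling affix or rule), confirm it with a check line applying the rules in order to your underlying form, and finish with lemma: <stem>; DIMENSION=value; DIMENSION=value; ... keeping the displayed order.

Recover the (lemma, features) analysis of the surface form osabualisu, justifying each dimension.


underlying: o-sabua-ili-su
ASPECT=ib - signalled by the affix o-
NUM=pa - signalled by the affix -su
POLE=du - signalled by the affix -ili
check: osabuailisu -> osabuailisu -> osabualisu
lemma: sabua; ASPECT=ib; NUM=pa; POLE=du


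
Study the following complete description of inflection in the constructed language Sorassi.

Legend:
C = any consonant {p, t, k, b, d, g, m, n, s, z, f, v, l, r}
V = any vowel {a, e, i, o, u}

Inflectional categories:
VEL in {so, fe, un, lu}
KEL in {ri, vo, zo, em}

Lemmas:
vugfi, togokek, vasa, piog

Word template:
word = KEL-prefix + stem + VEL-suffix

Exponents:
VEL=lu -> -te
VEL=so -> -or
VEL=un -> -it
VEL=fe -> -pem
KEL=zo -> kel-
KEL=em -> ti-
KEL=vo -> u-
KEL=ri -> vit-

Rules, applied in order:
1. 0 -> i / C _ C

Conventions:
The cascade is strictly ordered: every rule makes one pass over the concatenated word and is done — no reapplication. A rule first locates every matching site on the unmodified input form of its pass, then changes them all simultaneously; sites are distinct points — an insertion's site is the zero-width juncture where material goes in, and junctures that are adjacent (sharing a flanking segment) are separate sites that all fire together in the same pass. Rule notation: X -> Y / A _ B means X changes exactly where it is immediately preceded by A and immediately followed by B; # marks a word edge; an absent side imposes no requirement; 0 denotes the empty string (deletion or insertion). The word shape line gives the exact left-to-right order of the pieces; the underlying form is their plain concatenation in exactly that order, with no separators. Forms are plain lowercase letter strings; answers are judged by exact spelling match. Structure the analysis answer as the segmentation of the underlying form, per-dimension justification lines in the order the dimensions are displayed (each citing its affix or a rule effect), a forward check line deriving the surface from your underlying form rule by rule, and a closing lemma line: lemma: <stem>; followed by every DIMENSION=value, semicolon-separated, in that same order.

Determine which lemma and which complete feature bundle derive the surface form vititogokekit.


underlying: vit-togokek-it
VEL=un - signalled by the affix -it
KEL=ri - signalled by the affix vit-
check: vittogokekit -> vititogokekit
lemma: togokek; VEL=un; KEL=ri


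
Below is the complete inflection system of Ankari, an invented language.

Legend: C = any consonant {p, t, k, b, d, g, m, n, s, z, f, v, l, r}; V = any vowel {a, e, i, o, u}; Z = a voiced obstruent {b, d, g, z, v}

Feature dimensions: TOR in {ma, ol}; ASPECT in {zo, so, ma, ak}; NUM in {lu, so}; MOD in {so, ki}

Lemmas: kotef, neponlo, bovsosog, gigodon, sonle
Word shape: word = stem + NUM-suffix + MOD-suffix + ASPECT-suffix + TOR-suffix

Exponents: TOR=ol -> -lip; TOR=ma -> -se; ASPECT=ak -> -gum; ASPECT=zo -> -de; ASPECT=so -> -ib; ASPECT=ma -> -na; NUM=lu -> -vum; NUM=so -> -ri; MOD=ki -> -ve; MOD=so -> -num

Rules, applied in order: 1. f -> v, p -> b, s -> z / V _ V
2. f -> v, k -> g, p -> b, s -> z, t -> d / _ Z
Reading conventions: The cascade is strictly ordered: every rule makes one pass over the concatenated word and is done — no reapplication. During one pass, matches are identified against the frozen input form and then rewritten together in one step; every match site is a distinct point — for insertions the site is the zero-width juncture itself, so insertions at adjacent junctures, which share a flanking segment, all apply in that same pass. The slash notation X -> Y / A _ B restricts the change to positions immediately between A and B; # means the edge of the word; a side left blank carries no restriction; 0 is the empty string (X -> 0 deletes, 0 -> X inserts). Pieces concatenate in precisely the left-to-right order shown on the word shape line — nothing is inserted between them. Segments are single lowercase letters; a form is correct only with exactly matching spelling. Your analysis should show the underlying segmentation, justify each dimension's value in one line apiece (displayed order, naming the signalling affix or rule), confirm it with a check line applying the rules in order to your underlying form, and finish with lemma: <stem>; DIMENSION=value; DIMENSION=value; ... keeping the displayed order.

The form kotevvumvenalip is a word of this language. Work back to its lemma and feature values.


underlying: kotef-vum-ve-na-lip
TOR=ol - signalled by the affix -lip
ASPECT=ma - signalled by the affix -na
NUM=lu - signalled by the affix -vum
MOD=ki - signalled by the affix -ve
check: kotefvumvenalip -> kotefvumvenalip -> kotevvumvenalip
lemma: kotef; TOR=ol; ASPECT=ma; NUM=lu; MOD=ki


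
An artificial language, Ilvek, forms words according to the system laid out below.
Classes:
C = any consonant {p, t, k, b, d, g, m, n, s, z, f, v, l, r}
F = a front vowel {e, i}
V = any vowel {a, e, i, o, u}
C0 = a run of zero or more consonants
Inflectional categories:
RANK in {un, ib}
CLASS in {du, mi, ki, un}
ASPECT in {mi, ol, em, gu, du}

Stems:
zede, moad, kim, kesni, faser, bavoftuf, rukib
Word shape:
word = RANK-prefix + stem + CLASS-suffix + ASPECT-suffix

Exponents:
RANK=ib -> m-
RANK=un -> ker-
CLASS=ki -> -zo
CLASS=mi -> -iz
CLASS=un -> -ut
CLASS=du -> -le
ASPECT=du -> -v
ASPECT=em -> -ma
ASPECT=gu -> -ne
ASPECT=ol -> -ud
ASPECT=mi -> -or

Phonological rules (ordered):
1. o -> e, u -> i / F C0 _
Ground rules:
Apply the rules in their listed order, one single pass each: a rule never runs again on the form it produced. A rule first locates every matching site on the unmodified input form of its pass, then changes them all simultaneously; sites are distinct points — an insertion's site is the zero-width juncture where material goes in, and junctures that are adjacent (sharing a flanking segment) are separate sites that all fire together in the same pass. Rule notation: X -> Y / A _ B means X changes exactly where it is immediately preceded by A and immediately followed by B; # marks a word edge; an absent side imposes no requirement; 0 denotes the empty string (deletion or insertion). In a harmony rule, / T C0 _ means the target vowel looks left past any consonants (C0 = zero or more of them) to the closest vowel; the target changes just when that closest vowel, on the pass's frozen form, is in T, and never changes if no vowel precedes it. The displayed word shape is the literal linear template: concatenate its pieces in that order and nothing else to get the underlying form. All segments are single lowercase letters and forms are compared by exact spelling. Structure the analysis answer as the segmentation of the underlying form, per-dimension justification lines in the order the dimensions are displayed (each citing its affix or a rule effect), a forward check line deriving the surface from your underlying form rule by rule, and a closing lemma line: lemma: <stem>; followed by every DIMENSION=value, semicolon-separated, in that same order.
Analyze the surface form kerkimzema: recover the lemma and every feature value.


underlying: ker-kim-zo-ma
RANK=un - signalled by the affix ker-
CLASS=ki - signalled by the affix -zo
ASPECT=em - signalled by the affix -ma
check: kerkimzoma -> kerkimzema
lemma: kim; RANK=un; CLASS=ki; ASPECT=em


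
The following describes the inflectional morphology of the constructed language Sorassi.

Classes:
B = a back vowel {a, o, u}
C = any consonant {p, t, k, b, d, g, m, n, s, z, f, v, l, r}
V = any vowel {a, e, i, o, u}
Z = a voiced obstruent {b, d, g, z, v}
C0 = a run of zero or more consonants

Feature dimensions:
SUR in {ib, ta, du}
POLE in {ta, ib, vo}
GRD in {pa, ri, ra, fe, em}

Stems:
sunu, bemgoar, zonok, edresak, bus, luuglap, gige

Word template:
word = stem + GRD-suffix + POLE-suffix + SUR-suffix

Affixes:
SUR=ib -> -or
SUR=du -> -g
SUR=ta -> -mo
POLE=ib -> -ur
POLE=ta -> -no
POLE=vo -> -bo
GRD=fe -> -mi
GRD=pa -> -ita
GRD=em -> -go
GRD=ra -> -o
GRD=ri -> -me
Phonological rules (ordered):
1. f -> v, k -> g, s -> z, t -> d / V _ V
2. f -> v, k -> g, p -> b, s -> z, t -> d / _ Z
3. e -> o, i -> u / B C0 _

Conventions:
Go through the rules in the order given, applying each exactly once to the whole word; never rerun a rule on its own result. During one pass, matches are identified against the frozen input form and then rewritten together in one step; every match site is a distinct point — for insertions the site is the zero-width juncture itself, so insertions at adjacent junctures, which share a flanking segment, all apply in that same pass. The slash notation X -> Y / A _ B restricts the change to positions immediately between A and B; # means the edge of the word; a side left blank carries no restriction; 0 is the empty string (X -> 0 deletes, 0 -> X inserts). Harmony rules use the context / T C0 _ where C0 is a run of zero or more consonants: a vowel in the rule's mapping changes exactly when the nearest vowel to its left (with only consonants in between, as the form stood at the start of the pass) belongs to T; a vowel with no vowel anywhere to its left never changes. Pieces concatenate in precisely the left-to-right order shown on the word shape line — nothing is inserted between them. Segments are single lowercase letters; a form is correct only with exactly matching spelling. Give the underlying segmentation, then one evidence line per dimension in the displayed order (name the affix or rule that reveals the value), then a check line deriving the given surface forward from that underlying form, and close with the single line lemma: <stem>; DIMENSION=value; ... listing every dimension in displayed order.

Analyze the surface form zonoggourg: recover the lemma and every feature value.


underlying: zonok-go-ur-g
SUR=du - signalled by the affix -g
POLE=ib - signalled by the affix -ur
GRD=em - signalled by the affix -go
check: zonokgourg -> zonokgourg -> zonoggourg -> zonoggourg
lemma: zonok; SUR=du; POLE=ib; GRD=em


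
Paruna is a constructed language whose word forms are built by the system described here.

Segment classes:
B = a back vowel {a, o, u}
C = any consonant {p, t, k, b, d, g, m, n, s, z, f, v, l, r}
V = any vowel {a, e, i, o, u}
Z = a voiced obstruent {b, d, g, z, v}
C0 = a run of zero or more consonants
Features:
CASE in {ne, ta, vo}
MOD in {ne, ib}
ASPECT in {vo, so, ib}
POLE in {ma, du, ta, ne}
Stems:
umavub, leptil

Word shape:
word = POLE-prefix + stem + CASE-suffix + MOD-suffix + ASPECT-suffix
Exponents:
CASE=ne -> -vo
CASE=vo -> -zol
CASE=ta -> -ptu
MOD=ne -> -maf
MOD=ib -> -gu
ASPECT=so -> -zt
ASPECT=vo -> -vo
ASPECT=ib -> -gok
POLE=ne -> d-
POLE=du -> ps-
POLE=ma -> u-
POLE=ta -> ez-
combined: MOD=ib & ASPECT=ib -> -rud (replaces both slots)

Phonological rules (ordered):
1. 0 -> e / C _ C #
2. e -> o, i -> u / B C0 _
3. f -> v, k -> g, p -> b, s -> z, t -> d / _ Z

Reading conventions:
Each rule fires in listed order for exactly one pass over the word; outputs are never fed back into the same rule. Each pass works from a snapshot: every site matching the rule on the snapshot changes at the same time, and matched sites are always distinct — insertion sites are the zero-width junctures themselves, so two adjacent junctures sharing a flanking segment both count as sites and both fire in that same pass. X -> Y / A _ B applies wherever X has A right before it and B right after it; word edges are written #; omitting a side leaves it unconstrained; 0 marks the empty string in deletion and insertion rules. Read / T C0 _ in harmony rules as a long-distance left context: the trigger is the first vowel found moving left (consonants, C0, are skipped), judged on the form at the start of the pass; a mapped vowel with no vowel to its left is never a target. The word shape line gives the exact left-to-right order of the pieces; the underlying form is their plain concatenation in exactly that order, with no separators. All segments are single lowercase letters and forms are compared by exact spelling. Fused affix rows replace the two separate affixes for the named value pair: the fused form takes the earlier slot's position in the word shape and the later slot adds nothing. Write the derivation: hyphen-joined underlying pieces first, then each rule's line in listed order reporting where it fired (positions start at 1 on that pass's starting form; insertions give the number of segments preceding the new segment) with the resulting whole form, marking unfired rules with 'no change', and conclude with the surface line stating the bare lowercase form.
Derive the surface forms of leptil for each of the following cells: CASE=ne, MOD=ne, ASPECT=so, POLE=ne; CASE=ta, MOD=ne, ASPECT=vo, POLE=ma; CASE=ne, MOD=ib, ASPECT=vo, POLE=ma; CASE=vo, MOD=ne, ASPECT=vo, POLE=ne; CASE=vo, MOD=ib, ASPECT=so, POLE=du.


cell CASE=ne, MOD=ne, ASPECT=so, POLE=ne:
underlying: d-leptil-vo-maf-zt
1. 0 -> e / C _ C #: inserts after position(s) 13: dleptilvomafzet
2. e -> o, i -> u / B C0 _: fires at position(s) 14: dleptilvomafzot
3. f -> v, k -> g, p -> b, s -> z, t -> d / _ Z: fires at position(s) 12: dleptilvomavzot
surface: dleptilvomavzot

cell CASE=ta, MOD=ne, ASPECT=vo, POLE=ma:
underlying: u-leptil-ptu-maf-vo
1. 0 -> e / C _ C #: no change
2. e -> o, i -> u / B C0 _: fires at position(s) 3: uloptilptumafvo
3. f -> v, k -> g, p -> b, s -> z, t -> d / _ Z: fires at position(s) 13: uloptilptumavvo
surface: uloptilptumavvo

cell CASE=ne, MOD=ib, ASPECT=vo, POLE=ma:
underlying: u-leptil-vo-gu-vo
1. 0 -> e / C _ C #: no change
2. e -> o, i -> u / B C0 _: fires at position(s) 3: uloptilvoguvo
3. f -> v, k -> g, p -> b, s -> z, t -> d / _ Z: no change
surface: uloptilvoguvo

cell CASE=vo, MOD=ne, ASPECT=vo, POLE=ne:
underlying: d-leptil-zol-maf-vo
1. 0 -> e / C _ C #: no change
2. e -> o, i -> u / B C0 _: no change
3. f -> v, k -> g, p -> b, s -> z, t -> d / _ Z: fires at position(s) 13: dleptilzolmavvo
surface: dleptilzolmavvo

cell CASE=vo, MOD=ib, ASPECT=so, POLE=du:
underlying: ps-leptil-zol-gu-zt
1. 0 -> e / C _ C #: inserts after position(s) 14: psleptilzolguzet
2. e -> o, i -> u / B C0 _: fires at position(s) 15: psleptilzolguzot
3. f -> v, k -> g, p -> b, s -> z, t -> d / _ Z: no change
surface: psleptilzolguzot


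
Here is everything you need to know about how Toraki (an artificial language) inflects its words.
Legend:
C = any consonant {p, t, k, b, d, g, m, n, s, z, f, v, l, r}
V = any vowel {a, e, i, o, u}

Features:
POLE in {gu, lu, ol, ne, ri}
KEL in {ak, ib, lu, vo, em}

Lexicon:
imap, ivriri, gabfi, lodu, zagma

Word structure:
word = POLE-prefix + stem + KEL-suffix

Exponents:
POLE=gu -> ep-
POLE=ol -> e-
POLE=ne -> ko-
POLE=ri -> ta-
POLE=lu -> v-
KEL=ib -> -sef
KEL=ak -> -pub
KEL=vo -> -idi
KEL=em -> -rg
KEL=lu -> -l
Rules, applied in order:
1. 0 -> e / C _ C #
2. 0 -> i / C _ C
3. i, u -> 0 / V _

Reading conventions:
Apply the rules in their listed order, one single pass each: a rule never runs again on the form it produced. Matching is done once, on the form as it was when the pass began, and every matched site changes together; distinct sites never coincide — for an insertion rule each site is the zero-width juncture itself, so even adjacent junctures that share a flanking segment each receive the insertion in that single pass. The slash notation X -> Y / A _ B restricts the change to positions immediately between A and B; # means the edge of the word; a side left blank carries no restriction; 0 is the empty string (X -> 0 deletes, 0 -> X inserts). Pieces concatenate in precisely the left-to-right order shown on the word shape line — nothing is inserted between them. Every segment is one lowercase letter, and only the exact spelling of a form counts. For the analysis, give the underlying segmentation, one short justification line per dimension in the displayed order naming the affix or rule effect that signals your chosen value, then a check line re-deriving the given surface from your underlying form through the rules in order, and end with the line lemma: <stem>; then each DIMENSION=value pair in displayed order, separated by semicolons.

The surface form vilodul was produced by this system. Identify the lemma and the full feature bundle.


underlying: v-lodu-l
POLE=lu - signalled by the affix v-
KEL=lu - signalled by the affix -l
check: vlodul -> vlodul -> vilodul -> vilodul
lemma: lodu; POLE=lu; KEL=lu


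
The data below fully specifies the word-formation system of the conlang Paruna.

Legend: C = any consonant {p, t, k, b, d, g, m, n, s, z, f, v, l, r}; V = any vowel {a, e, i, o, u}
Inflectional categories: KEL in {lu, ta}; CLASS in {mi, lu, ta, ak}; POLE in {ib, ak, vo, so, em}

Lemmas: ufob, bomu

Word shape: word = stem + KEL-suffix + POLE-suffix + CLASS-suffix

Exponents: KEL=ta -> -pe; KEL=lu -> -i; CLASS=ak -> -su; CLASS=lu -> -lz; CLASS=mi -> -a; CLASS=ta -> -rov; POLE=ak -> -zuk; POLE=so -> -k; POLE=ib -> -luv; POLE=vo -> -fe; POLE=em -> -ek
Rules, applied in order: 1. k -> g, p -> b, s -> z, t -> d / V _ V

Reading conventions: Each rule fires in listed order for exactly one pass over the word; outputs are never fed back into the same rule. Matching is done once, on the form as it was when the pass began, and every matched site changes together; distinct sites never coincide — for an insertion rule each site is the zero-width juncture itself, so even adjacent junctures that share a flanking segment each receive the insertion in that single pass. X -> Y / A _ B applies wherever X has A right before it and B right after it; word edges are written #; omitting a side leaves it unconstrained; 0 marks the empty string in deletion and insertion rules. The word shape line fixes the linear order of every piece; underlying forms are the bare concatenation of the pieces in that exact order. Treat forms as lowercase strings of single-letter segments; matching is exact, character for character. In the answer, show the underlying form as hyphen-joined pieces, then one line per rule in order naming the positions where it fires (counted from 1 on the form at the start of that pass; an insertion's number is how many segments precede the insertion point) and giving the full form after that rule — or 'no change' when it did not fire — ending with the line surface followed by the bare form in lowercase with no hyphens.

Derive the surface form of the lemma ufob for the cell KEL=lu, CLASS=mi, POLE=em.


underlying: ufob-i-ek-a
1. k -> g, p -> b, s -> z, t -> d / V _ V: fires at position(s) 7: ufobiega
surface: ufobiega


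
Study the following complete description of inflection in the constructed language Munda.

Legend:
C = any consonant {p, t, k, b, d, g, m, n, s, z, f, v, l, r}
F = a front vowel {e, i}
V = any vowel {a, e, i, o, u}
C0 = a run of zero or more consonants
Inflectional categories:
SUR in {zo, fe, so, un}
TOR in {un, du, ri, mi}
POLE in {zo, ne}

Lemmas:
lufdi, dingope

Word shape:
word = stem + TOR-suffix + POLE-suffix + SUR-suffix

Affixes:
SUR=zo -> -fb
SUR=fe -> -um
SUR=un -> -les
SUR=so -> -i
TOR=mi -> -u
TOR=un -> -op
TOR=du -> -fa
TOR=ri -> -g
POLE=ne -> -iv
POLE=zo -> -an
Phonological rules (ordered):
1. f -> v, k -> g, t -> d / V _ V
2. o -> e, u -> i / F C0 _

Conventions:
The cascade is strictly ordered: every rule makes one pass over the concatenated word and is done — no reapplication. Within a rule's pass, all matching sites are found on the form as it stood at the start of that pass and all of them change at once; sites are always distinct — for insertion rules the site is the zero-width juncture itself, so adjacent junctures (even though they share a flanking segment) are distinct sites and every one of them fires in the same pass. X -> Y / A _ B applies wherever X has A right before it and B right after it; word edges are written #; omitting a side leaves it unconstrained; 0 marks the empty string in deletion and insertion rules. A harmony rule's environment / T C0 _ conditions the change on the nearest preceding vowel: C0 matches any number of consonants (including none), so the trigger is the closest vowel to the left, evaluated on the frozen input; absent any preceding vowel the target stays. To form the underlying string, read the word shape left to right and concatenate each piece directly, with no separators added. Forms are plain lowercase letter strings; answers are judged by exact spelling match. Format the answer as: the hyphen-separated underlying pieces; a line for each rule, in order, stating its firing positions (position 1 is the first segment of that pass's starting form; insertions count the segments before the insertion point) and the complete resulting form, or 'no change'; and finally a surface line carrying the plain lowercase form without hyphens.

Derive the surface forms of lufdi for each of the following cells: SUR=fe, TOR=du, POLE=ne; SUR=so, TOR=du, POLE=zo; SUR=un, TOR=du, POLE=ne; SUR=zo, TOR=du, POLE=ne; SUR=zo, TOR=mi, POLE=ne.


cell SUR=fe, TOR=du, POLE=ne:
underlying: lufdi-fa-iv-um
1. f -> v, k -> g, t -> d / V _ V: fires at position(s) 6: lufdivaivum
2. o -> e, u -> i / F C0 _: fires at position(s) 10: lufdivaivim
surface: lufdivaivim

cell SUR=so, TOR=du, POLE=zo:
underlying: lufdi-fa-an-i
1. f -> v, k -> g, t -> d / V _ V: fires at position(s) 6: lufdivaani
2. o -> e, u -> i / F C0 _: no change
surface: lufdivaani

cell SUR=un, TOR=du, POLE=ne:
underlying: lufdi-fa-iv-les
1. f -> v, k -> g, t -> d / V _ V: fires at position(s) 6: lufdivaivles
2. o -> e, u -> i / F C0 _: no change
surface: lufdivaivles

cell SUR=zo, TOR=du, POLE=ne:
underlying: lufdi-fa-iv-fb
1. f -> v, k -> g, t -> d / V _ V: fires at position(s) 6: lufdivaivfb
2. o -> e, u -> i / F C0 _: no change
surface: lufdivaivfb

cell SUR=zo, TOR=mi, POLE=ne:
underlying: lufdi-u-iv-fb
1. f -> v, k -> g, t -> d / V _ V: no change
2. o -> e, u -> i / F C0 _: fires at position(s) 6: lufdiiivfb
surface: lufdiiivfb


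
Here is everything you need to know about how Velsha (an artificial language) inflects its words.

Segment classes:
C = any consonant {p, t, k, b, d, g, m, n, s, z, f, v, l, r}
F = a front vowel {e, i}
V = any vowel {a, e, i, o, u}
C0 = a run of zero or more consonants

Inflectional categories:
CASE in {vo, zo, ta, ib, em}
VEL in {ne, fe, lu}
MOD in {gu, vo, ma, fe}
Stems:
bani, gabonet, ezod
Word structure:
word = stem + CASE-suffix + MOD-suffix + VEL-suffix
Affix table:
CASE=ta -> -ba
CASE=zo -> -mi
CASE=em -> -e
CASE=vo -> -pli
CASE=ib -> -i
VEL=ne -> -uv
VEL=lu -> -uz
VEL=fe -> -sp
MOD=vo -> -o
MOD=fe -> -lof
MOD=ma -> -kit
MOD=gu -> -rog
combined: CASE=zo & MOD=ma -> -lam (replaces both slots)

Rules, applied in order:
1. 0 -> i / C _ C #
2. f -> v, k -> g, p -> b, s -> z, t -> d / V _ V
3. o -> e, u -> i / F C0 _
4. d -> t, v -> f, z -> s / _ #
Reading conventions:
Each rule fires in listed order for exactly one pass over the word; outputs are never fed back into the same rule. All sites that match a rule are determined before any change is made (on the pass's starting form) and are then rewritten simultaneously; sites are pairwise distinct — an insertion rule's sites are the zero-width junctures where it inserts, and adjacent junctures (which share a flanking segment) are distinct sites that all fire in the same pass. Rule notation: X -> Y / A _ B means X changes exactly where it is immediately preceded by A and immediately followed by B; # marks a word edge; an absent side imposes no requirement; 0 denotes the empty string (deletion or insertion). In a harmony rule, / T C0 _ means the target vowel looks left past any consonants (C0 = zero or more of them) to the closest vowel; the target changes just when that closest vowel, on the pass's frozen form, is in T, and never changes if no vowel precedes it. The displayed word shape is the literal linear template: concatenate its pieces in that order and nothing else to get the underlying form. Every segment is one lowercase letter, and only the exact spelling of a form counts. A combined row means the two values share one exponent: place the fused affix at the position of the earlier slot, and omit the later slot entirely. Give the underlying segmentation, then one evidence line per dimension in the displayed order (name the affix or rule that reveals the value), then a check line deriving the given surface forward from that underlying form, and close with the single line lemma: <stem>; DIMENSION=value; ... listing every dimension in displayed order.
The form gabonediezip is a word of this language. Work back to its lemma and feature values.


underlying: gabonet-i-o-sp
CASE=ib - signalled by the affix -i
VEL=fe - signalled by the affix -sp
MOD=vo - signalled by the affix -o
check: gabonetiosp -> gabonetiosip -> gabonediozip -> gabonediezip -> gabonediezip
lemma: gabonet; CASE=ib; VEL=fe; MOD=vo


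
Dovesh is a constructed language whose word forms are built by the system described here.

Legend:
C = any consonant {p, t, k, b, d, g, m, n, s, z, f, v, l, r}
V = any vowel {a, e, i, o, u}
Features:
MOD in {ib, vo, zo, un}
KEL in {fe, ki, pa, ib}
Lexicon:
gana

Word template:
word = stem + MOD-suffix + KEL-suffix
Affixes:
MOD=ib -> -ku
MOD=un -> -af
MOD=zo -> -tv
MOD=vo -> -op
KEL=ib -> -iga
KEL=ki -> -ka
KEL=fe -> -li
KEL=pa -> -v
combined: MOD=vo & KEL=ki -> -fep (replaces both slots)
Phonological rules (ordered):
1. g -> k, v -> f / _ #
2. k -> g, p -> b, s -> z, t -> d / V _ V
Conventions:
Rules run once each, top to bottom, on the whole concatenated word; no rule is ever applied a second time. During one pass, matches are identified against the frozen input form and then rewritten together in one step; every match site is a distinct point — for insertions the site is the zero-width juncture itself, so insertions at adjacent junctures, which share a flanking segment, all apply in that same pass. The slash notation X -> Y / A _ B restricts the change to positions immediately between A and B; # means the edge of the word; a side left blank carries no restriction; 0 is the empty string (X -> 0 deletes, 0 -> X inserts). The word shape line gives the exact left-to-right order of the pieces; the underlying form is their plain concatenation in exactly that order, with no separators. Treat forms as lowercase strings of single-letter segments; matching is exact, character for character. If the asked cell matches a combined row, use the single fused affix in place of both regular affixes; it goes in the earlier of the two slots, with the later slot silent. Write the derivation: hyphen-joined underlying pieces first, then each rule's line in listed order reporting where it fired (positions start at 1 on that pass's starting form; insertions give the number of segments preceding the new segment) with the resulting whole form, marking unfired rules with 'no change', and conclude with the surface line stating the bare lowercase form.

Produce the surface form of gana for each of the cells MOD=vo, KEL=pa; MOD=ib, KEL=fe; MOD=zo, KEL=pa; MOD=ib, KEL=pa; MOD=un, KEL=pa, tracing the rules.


cell MOD=vo, KEL=pa:
underlying: gana-op-v
1. g -> k, v -> f / _ #: fires at position(s) 7: ganaopf
2. k -> g, p -> b, s -> z, t -> d / V _ V: no change
surface: ganaopf

cell MOD=ib, KEL=fe:
underlying: gana-ku-li
1. g -> k, v -> f / _ #: no change
2. k -> g, p -> b, s -> z, t -> d / V _ V: fires at position(s) 5: ganaguli
surface: ganaguli

cell MOD=zo, KEL=pa:
underlying: gana-tv-v
1. g -> k, v -> f / _ #: fires at position(s) 7: ganatvf
2. k -> g, p -> b, s -> z, t -> d / V _ V: no change
surface: ganatvf

cell MOD=ib, KEL=pa:
underlying: gana-ku-v
1. g -> k, v -> f / _ #: fires at position(s) 7: ganakuf
2. k -> g, p -> b, s -> z, t -> d / V _ V: fires at position(s) 5: ganaguf
surface: ganaguf

cell MOD=un, KEL=pa:
underlying: gana-af-v
1. g -> k, v -> f / _ #: fires at position(s) 7: ganaaff
2. k -> g, p -> b, s -> z, t -> d / V _ V: no change
surface: ganaaff


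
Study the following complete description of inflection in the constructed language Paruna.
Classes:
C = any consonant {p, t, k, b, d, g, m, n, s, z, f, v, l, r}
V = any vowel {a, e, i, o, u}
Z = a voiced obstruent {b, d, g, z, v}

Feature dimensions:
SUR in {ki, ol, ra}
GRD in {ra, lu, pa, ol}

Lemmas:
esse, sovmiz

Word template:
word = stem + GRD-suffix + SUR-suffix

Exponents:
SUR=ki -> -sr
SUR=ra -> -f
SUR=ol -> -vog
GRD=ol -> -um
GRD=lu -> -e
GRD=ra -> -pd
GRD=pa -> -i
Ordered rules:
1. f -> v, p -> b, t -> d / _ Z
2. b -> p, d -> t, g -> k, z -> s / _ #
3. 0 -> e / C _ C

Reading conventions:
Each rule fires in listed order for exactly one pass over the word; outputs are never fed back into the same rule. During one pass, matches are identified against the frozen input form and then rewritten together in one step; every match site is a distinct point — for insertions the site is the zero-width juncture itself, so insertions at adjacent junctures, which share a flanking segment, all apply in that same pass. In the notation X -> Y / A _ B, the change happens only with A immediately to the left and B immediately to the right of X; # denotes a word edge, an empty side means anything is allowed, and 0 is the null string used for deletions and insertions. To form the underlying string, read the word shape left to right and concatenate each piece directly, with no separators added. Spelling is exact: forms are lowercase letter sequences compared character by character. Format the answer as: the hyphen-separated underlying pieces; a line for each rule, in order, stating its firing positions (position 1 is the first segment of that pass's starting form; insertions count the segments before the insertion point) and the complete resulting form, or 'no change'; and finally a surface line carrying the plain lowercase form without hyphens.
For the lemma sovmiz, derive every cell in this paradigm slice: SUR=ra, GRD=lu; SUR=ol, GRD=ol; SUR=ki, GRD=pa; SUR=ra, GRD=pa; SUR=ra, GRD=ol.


cell SUR=ra, GRD=lu:
underlying: sovmiz-e-f
1. f -> v, p -> b, t -> d / _ Z: no change
2. b -> p, d -> t, g -> k, z -> s / _ #: no change
3. 0 -> e / C _ C: inserts after position(s) 3: sovemizef
surface: sovemizef

cell SUR=ol, GRD=ol:
underlying: sovmiz-um-vog
1. f -> v, p -> b, t -> d / _ Z: no change
2. b -> p, d -> t, g -> k, z -> s / _ #: fires at position(s) 11: sovmizumvok
3. 0 -> e / C _ C: inserts after position(s) 3, 8: sovemizumevok
surface: sovemizumevok

cell SUR=ki, GRD=pa:
underlying: sovmiz-i-sr
1. f -> v, p -> b, t -> d / _ Z: no change
2. b -> p, d -> t, g -> k, z -> s / _ #: no change
3. 0 -> e / C _ C: inserts after position(s) 3, 8: sovemiziser
surface: sovemiziser

cell SUR=ra, GRD=pa:
underlying: sovmiz-i-f
1. f -> v, p -> b, t -> d / _ Z: no change
2. b -> p, d -> t, g -> k, z -> s / _ #: no change
3. 0 -> e / C _ C: inserts after position(s) 3: sovemizif
surface: sovemizif

cell SUR=ra, GRD=ol:
underlying: sovmiz-um-f
1. f -> v, p -> b, t -> d / _ Z: no change
2. b -> p, d -> t, g -> k, z -> s / _ #: no change
3. 0 -> e / C _ C: inserts after position(s) 3, 8: sovemizumef
surface: sovemizumef


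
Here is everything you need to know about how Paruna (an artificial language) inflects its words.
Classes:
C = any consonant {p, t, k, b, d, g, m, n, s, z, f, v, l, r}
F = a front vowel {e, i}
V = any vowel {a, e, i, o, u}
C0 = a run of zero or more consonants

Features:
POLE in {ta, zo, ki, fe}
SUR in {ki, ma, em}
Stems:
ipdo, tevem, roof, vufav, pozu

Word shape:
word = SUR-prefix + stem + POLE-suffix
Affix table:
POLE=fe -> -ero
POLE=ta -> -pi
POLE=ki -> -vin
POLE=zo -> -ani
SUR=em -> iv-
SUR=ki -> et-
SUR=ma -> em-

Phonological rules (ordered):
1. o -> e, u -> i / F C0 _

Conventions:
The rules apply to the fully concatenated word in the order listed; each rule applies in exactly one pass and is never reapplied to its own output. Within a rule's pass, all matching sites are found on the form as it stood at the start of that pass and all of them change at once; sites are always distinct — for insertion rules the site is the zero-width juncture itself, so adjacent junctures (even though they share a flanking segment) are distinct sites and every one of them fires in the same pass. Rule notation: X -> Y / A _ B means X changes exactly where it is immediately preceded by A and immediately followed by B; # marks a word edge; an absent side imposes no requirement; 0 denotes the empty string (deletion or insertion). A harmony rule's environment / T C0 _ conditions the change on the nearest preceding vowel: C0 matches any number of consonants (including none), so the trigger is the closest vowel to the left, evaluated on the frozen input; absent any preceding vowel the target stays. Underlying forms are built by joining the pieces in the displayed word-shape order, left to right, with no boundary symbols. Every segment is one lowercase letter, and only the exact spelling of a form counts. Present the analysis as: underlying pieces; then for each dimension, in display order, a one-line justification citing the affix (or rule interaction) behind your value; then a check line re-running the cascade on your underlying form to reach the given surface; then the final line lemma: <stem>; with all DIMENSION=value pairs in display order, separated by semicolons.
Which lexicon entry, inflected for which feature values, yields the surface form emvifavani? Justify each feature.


underlying: em-vufav-ani
POLE=zo - signalled by the affix -ani
SUR=ma - signalled by the affix em-
check: emvufavani -> emvifavani
lemma: vufav; POLE=zo; SUR=ma


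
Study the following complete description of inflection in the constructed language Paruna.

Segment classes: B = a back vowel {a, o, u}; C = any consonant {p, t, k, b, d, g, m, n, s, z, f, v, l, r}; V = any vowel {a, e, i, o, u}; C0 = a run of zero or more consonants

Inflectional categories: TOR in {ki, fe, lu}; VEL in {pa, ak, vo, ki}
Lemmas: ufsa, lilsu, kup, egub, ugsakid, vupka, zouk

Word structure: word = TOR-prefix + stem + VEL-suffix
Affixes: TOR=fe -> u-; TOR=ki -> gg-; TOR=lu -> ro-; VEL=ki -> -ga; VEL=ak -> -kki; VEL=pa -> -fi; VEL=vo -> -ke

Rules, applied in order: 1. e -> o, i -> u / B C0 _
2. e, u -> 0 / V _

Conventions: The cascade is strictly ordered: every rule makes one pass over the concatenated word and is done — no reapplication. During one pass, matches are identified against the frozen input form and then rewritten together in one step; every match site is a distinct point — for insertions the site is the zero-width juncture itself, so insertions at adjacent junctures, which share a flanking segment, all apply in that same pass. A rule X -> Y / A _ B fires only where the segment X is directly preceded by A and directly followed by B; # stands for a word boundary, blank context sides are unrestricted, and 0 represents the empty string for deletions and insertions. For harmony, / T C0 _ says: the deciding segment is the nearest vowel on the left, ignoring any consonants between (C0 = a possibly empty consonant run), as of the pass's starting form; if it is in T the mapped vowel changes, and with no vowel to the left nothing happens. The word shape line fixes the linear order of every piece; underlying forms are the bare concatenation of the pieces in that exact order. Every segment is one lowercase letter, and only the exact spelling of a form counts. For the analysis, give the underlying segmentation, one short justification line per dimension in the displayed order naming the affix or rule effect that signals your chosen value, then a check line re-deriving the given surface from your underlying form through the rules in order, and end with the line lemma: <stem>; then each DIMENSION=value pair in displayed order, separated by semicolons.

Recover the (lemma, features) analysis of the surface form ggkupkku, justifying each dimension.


underlying: gg-kup-kki
TOR=ki - signalled by the affix gg-
VEL=ak - signalled by the affix -kki
check: ggkupkki -> ggkupkku -> ggkupkku
lemma: kup; TOR=ki; VEL=ak


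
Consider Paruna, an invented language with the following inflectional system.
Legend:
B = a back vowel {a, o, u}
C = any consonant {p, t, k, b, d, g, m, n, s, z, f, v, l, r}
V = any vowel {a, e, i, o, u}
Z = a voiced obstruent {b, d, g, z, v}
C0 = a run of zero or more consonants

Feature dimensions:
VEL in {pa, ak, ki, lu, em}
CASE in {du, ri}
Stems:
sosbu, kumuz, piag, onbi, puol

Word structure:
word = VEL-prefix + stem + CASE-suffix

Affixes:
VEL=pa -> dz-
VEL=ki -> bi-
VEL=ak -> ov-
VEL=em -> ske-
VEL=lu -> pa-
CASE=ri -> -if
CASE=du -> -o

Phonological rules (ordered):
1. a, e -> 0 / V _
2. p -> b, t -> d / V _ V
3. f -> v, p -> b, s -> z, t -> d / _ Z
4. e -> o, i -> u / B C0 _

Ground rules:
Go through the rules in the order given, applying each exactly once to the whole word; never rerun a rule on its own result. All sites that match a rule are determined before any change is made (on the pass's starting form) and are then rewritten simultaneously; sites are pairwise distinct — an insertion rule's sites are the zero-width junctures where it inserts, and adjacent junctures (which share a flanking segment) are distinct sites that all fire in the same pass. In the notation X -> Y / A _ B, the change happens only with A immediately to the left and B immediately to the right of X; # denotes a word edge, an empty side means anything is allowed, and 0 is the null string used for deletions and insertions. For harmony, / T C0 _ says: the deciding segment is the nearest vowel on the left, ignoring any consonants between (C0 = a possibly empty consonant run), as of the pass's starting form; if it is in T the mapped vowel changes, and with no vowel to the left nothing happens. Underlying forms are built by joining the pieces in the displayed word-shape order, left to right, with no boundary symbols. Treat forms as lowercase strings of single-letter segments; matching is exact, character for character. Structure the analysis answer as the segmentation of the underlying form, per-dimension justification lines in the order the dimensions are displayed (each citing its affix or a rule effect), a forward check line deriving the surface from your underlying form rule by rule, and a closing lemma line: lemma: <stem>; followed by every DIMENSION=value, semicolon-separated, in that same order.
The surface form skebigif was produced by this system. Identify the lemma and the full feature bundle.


underlying: ske-piag-if
VEL=em - signalled by the affix ske-
CASE=ri - signalled by the affix -if
check: skepiagif -> skepigif -> skebigif -> skebigif -> skebigif
lemma: piag; VEL=em; CASE=ri
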